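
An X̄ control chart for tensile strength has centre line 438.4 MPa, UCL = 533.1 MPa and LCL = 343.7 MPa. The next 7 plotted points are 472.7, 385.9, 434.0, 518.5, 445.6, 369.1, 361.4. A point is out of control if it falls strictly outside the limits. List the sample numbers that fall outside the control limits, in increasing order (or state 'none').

none

All 7 points lie within [343.7, 533.1].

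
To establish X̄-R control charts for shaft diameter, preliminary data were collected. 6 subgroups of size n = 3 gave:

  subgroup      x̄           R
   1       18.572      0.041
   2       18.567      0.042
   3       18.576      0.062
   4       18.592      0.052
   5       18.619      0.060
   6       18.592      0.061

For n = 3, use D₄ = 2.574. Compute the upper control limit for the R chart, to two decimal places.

0.14

R̄ = (0.041 + 0.042 + 0.062 + 0.052 + 0.060 + 0.061) / 6 = 0.3180 / 6 = 0.0530
UCL_R = D₄·R̄ = 2.574 × 0.0530 = 0.1364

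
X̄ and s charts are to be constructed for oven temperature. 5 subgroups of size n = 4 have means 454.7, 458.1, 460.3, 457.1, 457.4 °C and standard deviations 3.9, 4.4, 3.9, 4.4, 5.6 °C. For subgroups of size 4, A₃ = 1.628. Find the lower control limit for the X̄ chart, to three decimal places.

X̄̄ = (454.7 + 458.1 + 460.3 + 457.1 + 457.4) / 5 = 457.5200
s̄ = (3.9 + 4.4 + 3.9 + 4.4 + 5.6) / 5 = 4.4400
LCL = X̄̄ − A₃·s̄ = 457.5200 − 1.628 × 4.4400 = 450.2917

450.292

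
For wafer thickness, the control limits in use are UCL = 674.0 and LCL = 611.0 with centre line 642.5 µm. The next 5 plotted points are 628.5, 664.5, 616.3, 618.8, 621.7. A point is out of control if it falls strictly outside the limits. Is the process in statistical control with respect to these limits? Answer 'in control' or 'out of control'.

All 5 points lie within [611.0, 674.0].

in control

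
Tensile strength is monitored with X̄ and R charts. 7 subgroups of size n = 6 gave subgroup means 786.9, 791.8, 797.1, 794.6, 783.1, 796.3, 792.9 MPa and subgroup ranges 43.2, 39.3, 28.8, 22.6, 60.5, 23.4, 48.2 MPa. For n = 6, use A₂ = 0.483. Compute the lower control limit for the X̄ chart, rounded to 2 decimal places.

X̄̄ = (786.9 + 791.8 + 797.1 + 794.6 + 783.1 + 796.3 + 792.9) / 7 = 5542.7000 / 7 = 791.8143
R̄ = (43.2 + 39.3 + 28.8 + 22.6 + 60.5 + 23.4 + 48.2) / 7 = 266.0000 / 7 = 38.0000
LCL = X̄̄ − A₂·R̄ = 791.8143 − 0.483 × 38.0000 = 773.4603

773.46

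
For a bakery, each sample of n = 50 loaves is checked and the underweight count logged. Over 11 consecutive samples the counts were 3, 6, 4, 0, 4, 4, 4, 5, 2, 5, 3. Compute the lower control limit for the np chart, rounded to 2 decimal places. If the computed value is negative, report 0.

0.00

p̄ = Σdᵢ / (k·n) = 40 / (11 × 50) = 0.07273
LCL = np̄ − 3·√(np̄(1−p̄)) = 3.6364 − 3 × 1.8363 = -1.8725 → 0 (negative, so LCL = 0)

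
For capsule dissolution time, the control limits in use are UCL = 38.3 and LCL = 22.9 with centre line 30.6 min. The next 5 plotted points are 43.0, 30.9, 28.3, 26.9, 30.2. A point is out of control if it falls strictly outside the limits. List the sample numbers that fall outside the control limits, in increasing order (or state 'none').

Compare each point to [22.9, 38.3]: sample 1 = 43.0 > UCL.

1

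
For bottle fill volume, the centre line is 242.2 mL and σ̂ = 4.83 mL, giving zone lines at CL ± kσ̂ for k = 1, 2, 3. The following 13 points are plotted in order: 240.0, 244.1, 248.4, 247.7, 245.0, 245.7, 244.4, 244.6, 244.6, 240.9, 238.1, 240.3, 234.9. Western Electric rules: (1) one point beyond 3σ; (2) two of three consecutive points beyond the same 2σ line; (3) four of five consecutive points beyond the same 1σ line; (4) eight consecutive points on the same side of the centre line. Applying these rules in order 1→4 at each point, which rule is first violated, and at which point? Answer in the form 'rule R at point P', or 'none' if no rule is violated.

Zone of each point (C = within 1σ̂, B = 1σ̂–2σ̂, A = 2σ̂–3σ̂, * = beyond 3σ̂; sign = side of CL): 1:-C, 2:+C, 3:+B, 4:+B, 5:+C, 6:+C, 7:+C, 8:+C, 9:+C, 10:-C, 11:-C, 12:-C, 13:-B
Rule 4 (eight consecutive points on the same side of the centre line) is satisfied at point 9.

rule 4 at point 9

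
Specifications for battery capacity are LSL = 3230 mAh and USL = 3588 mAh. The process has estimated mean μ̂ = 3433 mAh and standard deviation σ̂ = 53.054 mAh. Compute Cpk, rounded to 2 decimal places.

0.97

Cpu = (USL − μ̂) / (3σ̂) = (3588 − 3433) / (3 × 53.054) = 0.9739; Cpl = (μ̂ − LSL) / (3σ̂) = (3433 − 3230) / (3 × 53.054) = 1.2754; Cpk = min(Cpu, Cpl) = 0.9739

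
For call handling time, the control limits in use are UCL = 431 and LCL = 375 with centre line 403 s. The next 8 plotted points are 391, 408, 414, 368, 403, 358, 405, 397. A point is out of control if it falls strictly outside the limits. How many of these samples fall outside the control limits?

2

Compare each point to [375, 431]: sample 4 = 368 < LCL; sample 6 = 358 < LCL.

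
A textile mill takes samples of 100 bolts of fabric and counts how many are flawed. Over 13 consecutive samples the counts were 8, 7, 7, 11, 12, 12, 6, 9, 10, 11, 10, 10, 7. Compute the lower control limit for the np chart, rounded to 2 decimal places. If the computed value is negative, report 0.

0.55

p̄ = Σdᵢ / (k·n) = 120 / (13 × 100) = 0.09231
LCL = np̄ − 3·√(np̄(1−p̄)) = 9.2308 − 3 × 2.8946 = 0.5470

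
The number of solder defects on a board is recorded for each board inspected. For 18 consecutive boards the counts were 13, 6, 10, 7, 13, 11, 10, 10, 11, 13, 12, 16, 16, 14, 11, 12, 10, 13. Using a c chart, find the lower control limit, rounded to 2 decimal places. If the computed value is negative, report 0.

c̄ = (13 + 6 + 10 + 7 + 13 + 11 + 10 + 10 + 11 + 13 + 12 + 16 + 16 + 14 + 11 + 12 + 10 + 13) / 18 = 208 / 18 = 11.5556
LCL = c̄ − 3√c̄ = 11.5556 − 3 × 3.3993 = 1.3575

1.36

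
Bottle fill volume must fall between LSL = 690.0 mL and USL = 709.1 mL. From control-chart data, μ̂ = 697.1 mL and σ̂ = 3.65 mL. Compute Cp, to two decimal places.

Cp = (USL − LSL) / (6σ̂) = (709.1 − 690.0) / (6 × 3.65) = 19.1000 / 21.9000 = 0.8721

0.87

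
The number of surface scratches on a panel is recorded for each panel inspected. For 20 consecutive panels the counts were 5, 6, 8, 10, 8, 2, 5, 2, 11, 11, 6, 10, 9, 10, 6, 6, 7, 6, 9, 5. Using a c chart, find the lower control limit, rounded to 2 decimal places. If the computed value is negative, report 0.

c̄ = (5 + 6 + 8 + 10 + 8 + 2 + 5 + 2 + 11 + 11 + 6 + 10 + 9 + 10 + 6 + 6 + 7 + 6 + 9 + 5) / 20 = 142 / 20 = 7.1000
LCL = c̄ − 3√c̄ = 7.1000 − 3 × 2.6646 = -0.8937 → 0 (cannot be negative)

0.00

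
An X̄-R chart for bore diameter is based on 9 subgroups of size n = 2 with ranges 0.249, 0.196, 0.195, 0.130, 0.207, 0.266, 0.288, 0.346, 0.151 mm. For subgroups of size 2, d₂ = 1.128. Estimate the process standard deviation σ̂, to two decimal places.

R̄ = (0.249 + 0.196 + 0.195 + 0.130 + 0.207 + 0.266 + 0.288 + 0.346 + 0.151) / 9 = 0.2253
σ̂ = R̄ / d₂ = 0.2253 / 1.128 = 0.1998

0.20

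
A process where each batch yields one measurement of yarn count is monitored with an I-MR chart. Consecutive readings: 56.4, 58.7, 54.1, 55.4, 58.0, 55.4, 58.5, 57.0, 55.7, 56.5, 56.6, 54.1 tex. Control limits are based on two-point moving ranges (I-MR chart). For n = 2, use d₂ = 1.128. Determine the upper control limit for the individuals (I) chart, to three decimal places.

X̄ = (56.4 + 58.7 + 54.1 + 55.4 + 58.0 + 55.4 + 58.5 + 57.0 + 55.7 + 56.5 + 56.6 + 54.1) / 12 = 56.3667
Moving ranges: 2.3, 4.6, 1.3, 2.6, 2.6, 3.1, 1.5, 1.3, 0.8, 0.1, 2.5; M̄R̄ = 22.7000 / 11 = 2.0636
UCL = X̄ + 3·M̄R̄/d₂ = 56.3667 + 3 × 2.0636 / 1.128 = 61.8551

61.855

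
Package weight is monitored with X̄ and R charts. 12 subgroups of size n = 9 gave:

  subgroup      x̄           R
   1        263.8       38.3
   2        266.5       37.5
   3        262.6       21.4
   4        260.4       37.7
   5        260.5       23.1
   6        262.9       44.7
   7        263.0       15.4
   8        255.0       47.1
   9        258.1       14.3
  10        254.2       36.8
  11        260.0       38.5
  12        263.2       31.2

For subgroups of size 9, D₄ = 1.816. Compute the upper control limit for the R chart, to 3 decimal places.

58.415

R̄ = (38.3 + 37.5 + 21.4 + 37.7 + 23.1 + 44.7 + 15.4 + 47.1 + 14.3 + 36.8 + 38.5 + 31.2) / 12 = 386.0000 / 12 = 32.1667
UCL_R = D₄·R̄ = 1.816 × 32.1667 = 58.4147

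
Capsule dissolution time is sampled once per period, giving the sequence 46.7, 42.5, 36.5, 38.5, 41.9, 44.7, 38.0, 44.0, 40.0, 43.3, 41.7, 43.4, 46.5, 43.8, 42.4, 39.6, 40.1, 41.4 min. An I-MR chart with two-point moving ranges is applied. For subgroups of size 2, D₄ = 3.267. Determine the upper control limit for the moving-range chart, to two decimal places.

Moving ranges: 4.2, 6.0, 2.0, 3.4, 2.8, 6.7, 6.0, 4.0, 3.3, 1.6, 1.7, 3.1, 2.7, 1.4, 2.8, 0.5, 1.3; M̄R̄ = 53.5000 / 17 = 3.1471
UCL_MR = D₄·M̄R̄ = 3.267 × 3.1471 = 10.2814

10.28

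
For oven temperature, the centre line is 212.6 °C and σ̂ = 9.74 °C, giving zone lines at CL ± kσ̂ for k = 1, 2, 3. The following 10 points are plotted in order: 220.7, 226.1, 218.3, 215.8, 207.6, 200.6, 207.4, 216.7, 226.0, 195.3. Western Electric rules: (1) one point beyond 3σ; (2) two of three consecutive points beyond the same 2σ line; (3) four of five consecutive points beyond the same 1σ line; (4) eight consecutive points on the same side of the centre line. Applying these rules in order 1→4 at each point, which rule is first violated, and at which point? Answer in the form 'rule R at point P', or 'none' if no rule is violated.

Zone of each point (C = within 1σ̂, B = 1σ̂–2σ̂, A = 2σ̂–3σ̂, * = beyond 3σ̂; sign = side of CL): 1:+C, 2:+B, 3:+C, 4:+C, 5:-C, 6:-B, 7:-C, 8:+C, 9:+B, 10:-B
No rule fires across all 10 points.

none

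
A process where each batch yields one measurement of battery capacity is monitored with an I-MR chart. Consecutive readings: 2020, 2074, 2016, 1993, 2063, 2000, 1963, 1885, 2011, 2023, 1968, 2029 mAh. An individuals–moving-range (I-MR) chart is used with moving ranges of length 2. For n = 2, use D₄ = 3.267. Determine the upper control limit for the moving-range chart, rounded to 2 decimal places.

Moving ranges: 54, 58, 23, 70, 63, 37, 78, 126, 12, 55, 61; M̄R̄ = 637.0000 / 11 = 57.9091
UCL_MR = D₄·M̄R̄ = 3.267 × 57.9091 = 189.1890

189.19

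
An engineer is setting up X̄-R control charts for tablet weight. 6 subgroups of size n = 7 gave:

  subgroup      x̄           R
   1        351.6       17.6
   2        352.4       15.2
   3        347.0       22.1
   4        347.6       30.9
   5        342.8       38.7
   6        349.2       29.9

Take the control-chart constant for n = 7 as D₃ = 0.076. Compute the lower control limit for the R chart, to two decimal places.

1.96

R̄ = (17.6 + 15.2 + 22.1 + 30.9 + 38.7 + 29.9) / 6 = 154.4000 / 6 = 25.7333
LCL_R = D₃·R̄ = 0.076 × 25.7333 = 1.9557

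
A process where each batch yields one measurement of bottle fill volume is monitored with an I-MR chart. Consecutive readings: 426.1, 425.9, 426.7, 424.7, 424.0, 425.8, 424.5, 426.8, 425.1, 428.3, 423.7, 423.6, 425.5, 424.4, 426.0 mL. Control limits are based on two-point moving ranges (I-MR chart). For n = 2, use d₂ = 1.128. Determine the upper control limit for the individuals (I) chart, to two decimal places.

429.83

X̄ = (426.1 + 425.9 + 426.7 + 424.7 + 424.0 + 425.8 + 424.5 + 426.8 + 425.1 + 428.3 + 423.7 + 423.6 + 425.5 + 424.4 + 426.0) / 15 = 425.4067
Moving ranges: 0.2, 0.8, 2.0, 0.7, 1.8, 1.3, 2.3, 1.7, 3.2, 4.6, 0.1, 1.9, 1.1, 1.6; M̄R̄ = 23.3000 / 14 = 1.6643
UCL = X̄ + 3·M̄R̄/d₂ = 425.4067 + 3 × 1.6643 / 1.128 = 429.8330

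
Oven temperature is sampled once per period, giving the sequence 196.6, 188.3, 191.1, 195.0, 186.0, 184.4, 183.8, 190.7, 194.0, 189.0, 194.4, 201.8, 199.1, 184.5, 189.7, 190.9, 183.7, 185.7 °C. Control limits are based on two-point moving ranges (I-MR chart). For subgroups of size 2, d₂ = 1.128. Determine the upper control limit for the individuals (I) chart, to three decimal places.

204.110

X̄ = (196.6 + 188.3 + 191.1 + 195.0 + 186.0 + 184.4 + 183.8 + 190.7 + 194.0 + 189.0 + 194.4 + 201.8 + 199.1 + 184.5 + 189.7 + 190.9 + 183.7 + 185.7) / 18 = 190.4833
Moving ranges: 8.3, 2.8, 3.9, 9.0, 1.6, 0.6, 6.9, 3.3, 5.0, 5.4, 7.4, 2.7, 14.6, 5.2, 1.2, 7.2, 2.0; M̄R̄ = 87.1000 / 17 = 5.1235
UCL = X̄ + 3·M̄R̄/d₂ = 190.4833 + 3 × 5.1235 / 1.128 = 204.1097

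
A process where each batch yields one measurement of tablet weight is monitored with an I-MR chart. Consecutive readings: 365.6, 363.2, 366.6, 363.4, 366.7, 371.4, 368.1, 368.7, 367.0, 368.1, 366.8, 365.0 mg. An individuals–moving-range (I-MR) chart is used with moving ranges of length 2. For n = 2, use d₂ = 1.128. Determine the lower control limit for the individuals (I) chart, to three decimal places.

360.237

X̄ = (365.6 + 363.2 + 366.6 + 363.4 + 366.7 + 371.4 + 368.1 + 368.7 + 367.0 + 368.1 + 366.8 + 365.0) / 12 = 366.7167
Moving ranges: 2.4, 3.4, 3.2, 3.3, 4.7, 3.3, 0.6, 1.7, 1.1, 1.3, 1.8; M̄R̄ = 26.8000 / 11 = 2.4364
LCL = X̄ − 3·M̄R̄/d₂ = 366.7167 − 3 × 2.4364 / 1.128 = 360.2370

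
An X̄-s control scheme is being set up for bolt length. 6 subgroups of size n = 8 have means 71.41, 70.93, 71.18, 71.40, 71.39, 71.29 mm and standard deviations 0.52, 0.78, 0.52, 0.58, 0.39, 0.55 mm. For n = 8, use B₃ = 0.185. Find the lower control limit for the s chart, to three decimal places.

0.103

s̄ = (0.52 + 0.78 + 0.52 + 0.58 + 0.39 + 0.55) / 6 = 0.5567
LCL_s = B₃·s̄ = 0.185 × 0.5567 = 0.1030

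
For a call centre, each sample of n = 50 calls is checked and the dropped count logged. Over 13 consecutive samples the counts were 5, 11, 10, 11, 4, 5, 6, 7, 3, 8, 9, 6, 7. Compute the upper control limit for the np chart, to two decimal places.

14.47

p̄ = Σdᵢ / (k·n) = 92 / (13 × 50) = 0.14154
UCL = np̄ + 3·√(np̄(1−p̄)) = 7.0769 + 3 × √(7.0769×0.85846) = 7.0769 + 3 × 2.4648 = 14.4713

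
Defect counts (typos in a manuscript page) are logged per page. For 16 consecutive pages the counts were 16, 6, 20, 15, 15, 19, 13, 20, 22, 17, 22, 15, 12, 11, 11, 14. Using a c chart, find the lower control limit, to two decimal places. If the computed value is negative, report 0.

3.69

c̄ = (16 + 6 + 20 + 15 + 15 + 19 + 13 + 20 + 22 + 17 + 22 + 15 + 12 + 11 + 11 + 14) / 16 = 248 / 16 = 15.5000
LCL = c̄ − 3√c̄ = 15.5000 − 3 × 3.9370 = 3.6890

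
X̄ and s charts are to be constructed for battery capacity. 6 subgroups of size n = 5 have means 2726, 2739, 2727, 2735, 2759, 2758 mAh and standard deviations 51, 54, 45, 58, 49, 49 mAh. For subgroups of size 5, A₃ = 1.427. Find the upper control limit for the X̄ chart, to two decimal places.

2813.44

X̄̄ = (2726 + 2739 + 2727 + 2735 + 2759 + 2758) / 6 = 2740.6667
s̄ = (51 + 54 + 45 + 58 + 49 + 49) / 6 = 51.0000
UCL = X̄̄ + A₃·s̄ = 2740.6667 + 1.427 × 51.0000 = 2813.4437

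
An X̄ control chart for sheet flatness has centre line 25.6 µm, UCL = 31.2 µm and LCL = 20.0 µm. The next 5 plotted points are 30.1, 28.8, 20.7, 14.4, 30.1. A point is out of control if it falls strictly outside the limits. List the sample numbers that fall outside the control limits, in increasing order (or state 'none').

4

Compare each point to [20.0, 31.2]: sample 4 = 14.4 < LCL.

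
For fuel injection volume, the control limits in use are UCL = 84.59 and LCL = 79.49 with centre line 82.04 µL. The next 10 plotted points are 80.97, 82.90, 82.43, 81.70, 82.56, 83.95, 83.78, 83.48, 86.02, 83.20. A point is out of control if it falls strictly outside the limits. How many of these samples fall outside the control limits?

1

Compare each point to [79.49, 84.59]: sample 9 = 86.02 > UCL.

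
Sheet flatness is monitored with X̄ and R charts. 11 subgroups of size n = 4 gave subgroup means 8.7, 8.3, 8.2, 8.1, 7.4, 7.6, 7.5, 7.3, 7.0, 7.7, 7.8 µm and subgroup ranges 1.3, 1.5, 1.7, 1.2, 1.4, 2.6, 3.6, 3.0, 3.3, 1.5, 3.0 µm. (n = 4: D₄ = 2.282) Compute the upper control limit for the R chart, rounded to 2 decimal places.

5.00

R̄ = (1.3 + 1.5 + 1.7 + 1.2 + 1.4 + 2.6 + 3.6 + 3.0 + 3.3 + 1.5 + 3.0) / 11 = 24.1000 / 11 = 2.1909
UCL_R = D₄·R̄ = 2.282 × 2.1909 = 4.9997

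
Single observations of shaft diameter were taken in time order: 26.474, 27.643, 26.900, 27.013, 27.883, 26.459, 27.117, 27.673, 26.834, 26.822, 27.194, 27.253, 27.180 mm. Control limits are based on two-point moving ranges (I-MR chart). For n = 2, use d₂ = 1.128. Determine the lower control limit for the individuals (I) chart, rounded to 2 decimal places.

X̄ = (26.474 + 27.643 + 26.900 + 27.013 + 27.883 + 26.459 + 27.117 + 27.673 + 26.834 + 26.822 + 27.194 + 27.253 + 27.180) / 13 = 27.1112
Moving ranges: 1.169, 0.743, 0.113, 0.870, 1.424, 0.658, 0.556, 0.839, 0.012, 0.372, 0.059, 0.073; M̄R̄ = 6.8880 / 12 = 0.5740
LCL = X̄ − 3·M̄R̄/d₂ = 27.1112 − 3 × 0.5740 / 1.128 = 25.5846

25.58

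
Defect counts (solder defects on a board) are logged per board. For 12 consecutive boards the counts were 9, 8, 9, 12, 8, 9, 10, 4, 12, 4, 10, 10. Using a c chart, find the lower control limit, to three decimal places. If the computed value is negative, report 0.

c̄ = (9 + 8 + 9 + 12 + 8 + 9 + 10 + 4 + 12 + 4 + 10 + 10) / 12 = 105 / 12 = 8.7500
LCL = c̄ − 3√c̄ = 8.7500 − 3 × 2.9580 = -0.1241 → 0 (cannot be negative)

0.000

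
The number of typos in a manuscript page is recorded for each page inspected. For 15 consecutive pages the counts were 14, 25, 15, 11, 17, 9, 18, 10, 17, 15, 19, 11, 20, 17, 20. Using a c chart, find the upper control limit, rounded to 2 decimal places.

c̄ = (14 + 25 + 15 + 11 + 17 + 9 + 18 + 10 + 17 + 15 + 19 + 11 + 20 + 17 + 20) / 15 = 238 / 15 = 15.8667
UCL = c̄ + 3√c̄ = 15.8667 + 3 × √15.8667 = 15.8667 + 3 × 3.9833 = 27.8166

27.82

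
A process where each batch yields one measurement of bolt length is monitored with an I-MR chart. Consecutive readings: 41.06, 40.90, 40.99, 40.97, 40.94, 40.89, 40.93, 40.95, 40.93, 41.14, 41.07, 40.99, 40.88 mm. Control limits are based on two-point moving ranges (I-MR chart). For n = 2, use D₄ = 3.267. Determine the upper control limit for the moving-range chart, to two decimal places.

0.25

Moving ranges: 0.16, 0.09, 0.02, 0.03, 0.05, 0.04, 0.02, 0.02, 0.21, 0.07, 0.08, 0.11; M̄R̄ = 0.9000 / 12 = 0.0750
UCL_MR = D₄·M̄R̄ = 3.267 × 0.0750 = 0.2450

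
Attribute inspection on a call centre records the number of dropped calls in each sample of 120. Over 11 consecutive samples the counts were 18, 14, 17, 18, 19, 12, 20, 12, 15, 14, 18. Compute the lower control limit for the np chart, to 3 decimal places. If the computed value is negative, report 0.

p̄ = Σdᵢ / (k·n) = 177 / (11 × 120) = 0.13409
LCL = np̄ − 3·√(np̄(1−p̄)) = 16.0909 − 3 × 3.7327 = 4.8927

4.893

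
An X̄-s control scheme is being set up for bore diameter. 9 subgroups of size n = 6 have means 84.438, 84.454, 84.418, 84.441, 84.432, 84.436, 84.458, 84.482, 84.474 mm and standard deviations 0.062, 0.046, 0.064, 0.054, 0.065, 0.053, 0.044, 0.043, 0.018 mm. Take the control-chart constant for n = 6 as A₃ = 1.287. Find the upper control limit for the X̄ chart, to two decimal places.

X̄̄ = (84.438 + 84.454 + 84.418 + 84.441 + 84.432 + 84.436 + 84.458 + 84.482 + 84.474) / 9 = 84.4481
s̄ = (0.062 + 0.046 + 0.064 + 0.054 + 0.065 + 0.053 + 0.044 + 0.043 + 0.018) / 9 = 0.0499
UCL = X̄̄ + A₃·s̄ = 84.4481 + 1.287 × 0.0499 = 84.5123

84.51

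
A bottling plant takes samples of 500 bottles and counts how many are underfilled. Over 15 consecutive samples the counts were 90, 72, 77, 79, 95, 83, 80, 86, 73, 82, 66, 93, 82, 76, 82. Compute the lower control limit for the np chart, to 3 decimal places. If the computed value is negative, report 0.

56.342

p̄ = Σdᵢ / (k·n) = 1216 / (15 × 500) = 0.16213
LCL = np̄ − 3·√(np̄(1−p̄)) = 81.0667 − 3 × 8.2415 = 56.3420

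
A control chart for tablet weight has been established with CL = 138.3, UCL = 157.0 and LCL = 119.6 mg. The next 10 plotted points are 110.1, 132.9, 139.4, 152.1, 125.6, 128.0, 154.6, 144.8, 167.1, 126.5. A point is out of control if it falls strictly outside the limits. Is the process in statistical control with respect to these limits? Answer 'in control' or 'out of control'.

out of control

Compare each point to [119.6, 157.0]: sample 1 = 110.1 < LCL; sample 9 = 167.1 > UCL.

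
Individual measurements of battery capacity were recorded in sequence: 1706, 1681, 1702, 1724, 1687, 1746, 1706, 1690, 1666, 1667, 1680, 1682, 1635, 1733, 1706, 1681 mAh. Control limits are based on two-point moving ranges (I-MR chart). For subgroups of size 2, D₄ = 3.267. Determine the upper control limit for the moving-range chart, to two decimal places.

Moving ranges: 25, 21, 22, 37, 59, 40, 16, 24, 1, 13, 2, 47, 98, 27, 25; M̄R̄ = 457.0000 / 15 = 30.4667
UCL_MR = D₄·M̄R̄ = 3.267 × 30.4667 = 99.5346

99.53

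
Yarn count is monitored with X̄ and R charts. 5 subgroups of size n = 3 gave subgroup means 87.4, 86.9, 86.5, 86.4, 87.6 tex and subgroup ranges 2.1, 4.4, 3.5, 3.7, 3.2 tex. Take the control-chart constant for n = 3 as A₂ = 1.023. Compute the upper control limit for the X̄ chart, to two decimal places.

90.42

X̄̄ = (87.4 + 86.9 + 86.5 + 86.4 + 87.6) / 5 = 434.8000 / 5 = 86.9600
R̄ = (2.1 + 4.4 + 3.5 + 3.7 + 3.2) / 5 = 16.9000 / 5 = 3.3800
UCL = X̄̄ + A₂·R̄ = 86.9600 + 1.023 × 3.3800 = 90.4177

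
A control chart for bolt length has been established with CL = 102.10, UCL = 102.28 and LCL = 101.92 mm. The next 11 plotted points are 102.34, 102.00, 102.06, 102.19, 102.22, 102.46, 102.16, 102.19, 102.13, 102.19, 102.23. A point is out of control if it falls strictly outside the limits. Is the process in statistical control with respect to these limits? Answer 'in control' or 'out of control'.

out of control

Compare each point to [101.92, 102.28]: sample 1 = 102.34 > UCL; sample 6 = 102.46 > UCL.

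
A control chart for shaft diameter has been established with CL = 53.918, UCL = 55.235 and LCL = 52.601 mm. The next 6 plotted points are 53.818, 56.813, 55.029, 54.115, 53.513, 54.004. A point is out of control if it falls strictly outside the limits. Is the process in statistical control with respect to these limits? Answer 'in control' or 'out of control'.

Compare each point to [52.601, 55.235]: sample 2 = 56.813 > UCL.

out of control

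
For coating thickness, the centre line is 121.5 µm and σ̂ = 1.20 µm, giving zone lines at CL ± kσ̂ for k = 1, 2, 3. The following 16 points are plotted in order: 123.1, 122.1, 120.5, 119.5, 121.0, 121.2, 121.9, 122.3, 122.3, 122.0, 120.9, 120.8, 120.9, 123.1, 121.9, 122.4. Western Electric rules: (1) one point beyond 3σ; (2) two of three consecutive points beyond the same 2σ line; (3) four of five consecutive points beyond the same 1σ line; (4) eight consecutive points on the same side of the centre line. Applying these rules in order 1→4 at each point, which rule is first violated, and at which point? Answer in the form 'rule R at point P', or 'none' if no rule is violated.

none

Zone of each point (C = within 1σ̂, B = 1σ̂–2σ̂, A = 2σ̂–3σ̂, * = beyond 3σ̂; sign = side of CL): 1:+B, 2:+C, 3:-C, 4:-B, 5:-C, 6:-C, 7:+C, 8:+C, 9:+C, 10:+C, 11:-C, 12:-C, 13:-C, 14:+B, 15:+C, 16:+C
No rule fires across all 16 points.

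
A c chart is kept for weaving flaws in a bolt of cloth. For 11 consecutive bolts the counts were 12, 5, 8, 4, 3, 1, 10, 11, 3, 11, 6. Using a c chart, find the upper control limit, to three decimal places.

14.508

c̄ = (12 + 5 + 8 + 4 + 3 + 1 + 10 + 11 + 3 + 11 + 6) / 11 = 74 / 11 = 6.7273
UCL = c̄ + 3√c̄ = 6.7273 + 3 × √6.7273 = 6.7273 + 3 × 2.5937 = 14.5084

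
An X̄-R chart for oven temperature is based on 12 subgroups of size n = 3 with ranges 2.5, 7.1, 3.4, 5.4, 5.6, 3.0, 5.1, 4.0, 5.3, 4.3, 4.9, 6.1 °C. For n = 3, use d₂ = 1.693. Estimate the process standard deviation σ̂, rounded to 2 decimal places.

R̄ = (2.5 + 7.1 + 3.4 + 5.4 + 5.6 + 3.0 + 5.1 + 4.0 + 5.3 + 4.3 + 4.9 + 6.1) / 12 = 4.7250
σ̂ = R̄ / d₂ = 4.7250 / 1.693 = 2.7909

2.79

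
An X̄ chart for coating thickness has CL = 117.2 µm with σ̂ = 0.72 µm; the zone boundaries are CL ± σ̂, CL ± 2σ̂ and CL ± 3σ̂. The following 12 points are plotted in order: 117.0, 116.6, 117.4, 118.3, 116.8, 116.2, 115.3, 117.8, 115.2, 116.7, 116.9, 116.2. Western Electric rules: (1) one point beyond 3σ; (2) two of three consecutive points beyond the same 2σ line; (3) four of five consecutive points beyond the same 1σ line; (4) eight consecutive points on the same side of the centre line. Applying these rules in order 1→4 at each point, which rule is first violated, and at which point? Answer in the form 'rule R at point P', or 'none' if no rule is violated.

Zone of each point (C = within 1σ̂, B = 1σ̂–2σ̂, A = 2σ̂–3σ̂, * = beyond 3σ̂; sign = side of CL): 1:-C, 2:-C, 3:+C, 4:+B, 5:-C, 6:-B, 7:-A, 8:+C, 9:-A, 10:-C, 11:-C, 12:-B
Rule 2 (two of three consecutive points beyond the same 2σ limit) is satisfied at point 9.

rule 2 at point 9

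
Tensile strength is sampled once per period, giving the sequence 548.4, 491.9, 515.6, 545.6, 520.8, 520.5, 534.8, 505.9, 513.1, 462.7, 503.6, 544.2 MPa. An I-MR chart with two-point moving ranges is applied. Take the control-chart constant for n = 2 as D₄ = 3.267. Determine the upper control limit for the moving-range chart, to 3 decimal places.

94.327

Moving ranges: 56.5, 23.7, 30.0, 24.8, 0.3, 14.3, 28.9, 7.2, 50.4, 40.9, 40.6; M̄R̄ = 317.6000 / 11 = 28.8727
UCL_MR = D₄·M̄R̄ = 3.267 × 28.8727 = 94.3272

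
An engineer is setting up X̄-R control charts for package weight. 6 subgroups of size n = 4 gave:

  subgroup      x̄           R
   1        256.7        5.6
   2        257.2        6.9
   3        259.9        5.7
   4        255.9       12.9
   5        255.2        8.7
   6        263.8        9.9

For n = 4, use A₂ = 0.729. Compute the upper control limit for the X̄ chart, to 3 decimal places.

X̄̄ = (256.7 + 257.2 + 259.9 + 255.9 + 255.2 + 263.8) / 6 = 1548.7000 / 6 = 258.1167
R̄ = (5.6 + 6.9 + 5.7 + 12.9 + 8.7 + 9.9) / 6 = 49.7000 / 6 = 8.2833
UCL = X̄̄ + A₂·R̄ = 258.1167 + 0.729 × 8.2833 = 264.1552

264.155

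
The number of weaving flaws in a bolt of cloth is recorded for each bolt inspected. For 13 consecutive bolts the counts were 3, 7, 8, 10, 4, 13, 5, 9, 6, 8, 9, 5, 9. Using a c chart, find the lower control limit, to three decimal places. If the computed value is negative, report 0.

0.000

c̄ = (3 + 7 + 8 + 10 + 4 + 13 + 5 + 9 + 6 + 8 + 9 + 5 + 9) / 13 = 96 / 13 = 7.3846
LCL = c̄ − 3√c̄ = 7.3846 − 3 × 2.7175 = -0.7678 → 0 (cannot be negative)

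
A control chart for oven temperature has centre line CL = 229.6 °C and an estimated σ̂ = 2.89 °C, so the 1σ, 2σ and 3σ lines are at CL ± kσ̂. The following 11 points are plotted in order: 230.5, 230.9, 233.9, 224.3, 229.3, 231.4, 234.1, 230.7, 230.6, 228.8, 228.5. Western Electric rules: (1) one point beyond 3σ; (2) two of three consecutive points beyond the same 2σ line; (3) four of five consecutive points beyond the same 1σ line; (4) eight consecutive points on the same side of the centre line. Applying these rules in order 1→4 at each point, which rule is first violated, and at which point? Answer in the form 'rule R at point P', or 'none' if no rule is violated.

none

Zone of each point (C = within 1σ̂, B = 1σ̂–2σ̂, A = 2σ̂–3σ̂, * = beyond 3σ̂; sign = side of CL): 1:+C, 2:+C, 3:+B, 4:-B, 5:-C, 6:+C, 7:+B, 8:+C, 9:+C, 10:-C, 11:-C
No rule fires across all 11 points.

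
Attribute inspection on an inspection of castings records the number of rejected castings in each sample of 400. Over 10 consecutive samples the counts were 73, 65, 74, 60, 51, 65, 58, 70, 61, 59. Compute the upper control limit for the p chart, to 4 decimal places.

p̄ = Σdᵢ / (k·n) = 636 / (10 × 400) = 0.15900
UCL = p̄ + 3·√(p̄(1−p̄)/n) = 0.15900 + 3 × √(0.15900×0.84100/400) = 0.15900 + 3 × 0.01828 = 0.21385

0.2139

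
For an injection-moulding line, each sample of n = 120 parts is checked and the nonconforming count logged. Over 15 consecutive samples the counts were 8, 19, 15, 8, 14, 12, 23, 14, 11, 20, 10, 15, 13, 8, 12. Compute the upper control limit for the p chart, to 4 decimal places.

p̄ = Σdᵢ / (k·n) = 202 / (15 × 120) = 0.11222
UCL = p̄ + 3·√(p̄(1−p̄)/n) = 0.11222 + 3 × √(0.11222×0.88778/120) = 0.11222 + 3 × 0.02881 = 0.19866

0.1987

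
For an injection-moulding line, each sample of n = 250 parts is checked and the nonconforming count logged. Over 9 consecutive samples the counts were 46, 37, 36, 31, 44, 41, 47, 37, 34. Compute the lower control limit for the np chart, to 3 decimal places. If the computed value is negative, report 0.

21.971

p̄ = Σdᵢ / (k·n) = 353 / (9 × 250) = 0.15689
LCL = np̄ − 3·√(np̄(1−p̄)) = 39.2222 − 3 × 5.7505 = 21.9706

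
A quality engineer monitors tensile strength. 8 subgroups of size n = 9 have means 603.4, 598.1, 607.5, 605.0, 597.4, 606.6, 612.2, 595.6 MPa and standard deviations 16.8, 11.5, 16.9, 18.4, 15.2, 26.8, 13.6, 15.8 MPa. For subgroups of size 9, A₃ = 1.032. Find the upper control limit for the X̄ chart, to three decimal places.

X̄̄ = (603.4 + 598.1 + 607.5 + 605.0 + 597.4 + 606.6 + 612.2 + 595.6) / 8 = 603.2250
s̄ = (16.8 + 11.5 + 16.9 + 18.4 + 15.2 + 26.8 + 13.6 + 15.8) / 8 = 16.8750
UCL = X̄̄ + A₃·s̄ = 603.2250 + 1.032 × 16.8750 = 620.6400

620.640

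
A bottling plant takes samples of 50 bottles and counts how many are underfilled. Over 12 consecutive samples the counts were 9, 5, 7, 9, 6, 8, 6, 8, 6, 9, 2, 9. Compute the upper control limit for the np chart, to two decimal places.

14.36

p̄ = Σdᵢ / (k·n) = 84 / (12 × 50) = 0.14000
UCL = np̄ + 3·√(np̄(1−p̄)) = 7.0000 + 3 × √(7.0000×0.86000) = 7.0000 + 3 × 2.4536 = 14.3607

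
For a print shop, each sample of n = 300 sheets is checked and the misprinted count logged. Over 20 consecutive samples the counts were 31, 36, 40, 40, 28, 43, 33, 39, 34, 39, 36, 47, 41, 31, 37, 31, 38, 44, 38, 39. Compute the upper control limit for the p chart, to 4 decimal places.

p̄ = Σdᵢ / (k·n) = 745 / (20 × 300) = 0.12417
UCL = p̄ + 3·√(p̄(1−p̄)/n) = 0.12417 + 3 × √(0.12417×0.87583/300) = 0.12417 + 3 × 0.01904 = 0.18128

0.1813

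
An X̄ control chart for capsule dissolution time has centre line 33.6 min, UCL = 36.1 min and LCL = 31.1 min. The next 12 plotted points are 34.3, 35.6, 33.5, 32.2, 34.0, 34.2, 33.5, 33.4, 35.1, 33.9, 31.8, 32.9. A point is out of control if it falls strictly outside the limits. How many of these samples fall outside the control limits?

0

All 12 points lie within [31.1, 36.1].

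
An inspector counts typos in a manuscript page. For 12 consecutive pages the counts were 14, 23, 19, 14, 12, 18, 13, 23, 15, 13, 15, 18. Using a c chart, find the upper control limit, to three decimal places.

c̄ = (14 + 23 + 19 + 14 + 12 + 18 + 13 + 23 + 15 + 13 + 15 + 18) / 12 = 197 / 12 = 16.4167
UCL = c̄ + 3√c̄ = 16.4167 + 3 × √16.4167 = 16.4167 + 3 × 4.0517 = 28.5719

28.572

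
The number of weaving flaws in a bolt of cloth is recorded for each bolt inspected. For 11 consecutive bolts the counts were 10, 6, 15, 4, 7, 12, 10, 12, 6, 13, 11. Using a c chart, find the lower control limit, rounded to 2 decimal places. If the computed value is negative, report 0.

0.32

c̄ = (10 + 6 + 15 + 4 + 7 + 12 + 10 + 12 + 6 + 13 + 11) / 11 = 106 / 11 = 9.6364
LCL = c̄ − 3√c̄ = 9.6364 − 3 × 3.1042 = 0.3236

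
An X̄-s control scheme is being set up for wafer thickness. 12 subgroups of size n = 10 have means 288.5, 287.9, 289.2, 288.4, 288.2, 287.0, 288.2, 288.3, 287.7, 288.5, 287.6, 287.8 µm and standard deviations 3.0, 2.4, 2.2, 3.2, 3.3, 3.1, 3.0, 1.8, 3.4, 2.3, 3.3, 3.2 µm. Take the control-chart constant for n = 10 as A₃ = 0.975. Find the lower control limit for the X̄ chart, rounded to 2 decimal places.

X̄̄ = (288.5 + 287.9 + 289.2 + 288.4 + 288.2 + 287.0 + 288.2 + 288.3 + 287.7 + 288.5 + 287.6 + 287.8) / 12 = 288.1083
s̄ = (3.0 + 2.4 + 2.2 + 3.2 + 3.3 + 3.1 + 3.0 + 1.8 + 3.4 + 2.3 + 3.3 + 3.2) / 12 = 2.8500
LCL = X̄̄ − A₃·s̄ = 288.1083 − 0.975 × 2.8500 = 285.3296

285.33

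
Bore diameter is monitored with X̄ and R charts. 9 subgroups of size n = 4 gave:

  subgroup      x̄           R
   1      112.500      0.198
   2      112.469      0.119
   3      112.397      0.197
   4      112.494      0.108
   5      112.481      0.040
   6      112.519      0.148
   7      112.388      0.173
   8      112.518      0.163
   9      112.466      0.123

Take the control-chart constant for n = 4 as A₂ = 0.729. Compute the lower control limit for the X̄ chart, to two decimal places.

112.37

X̄̄ = (112.500 + 112.469 + 112.397 + 112.494 + 112.481 + 112.519 + 112.388 + 112.518 + 112.466) / 9 = 1012.2320 / 9 = 112.4702
R̄ = (0.198 + 0.119 + 0.197 + 0.108 + 0.040 + 0.148 + 0.173 + 0.163 + 0.123) / 9 = 1.2690 / 9 = 0.1410
LCL = X̄̄ − A₂·R̄ = 112.4702 − 0.729 × 0.1410 = 112.3674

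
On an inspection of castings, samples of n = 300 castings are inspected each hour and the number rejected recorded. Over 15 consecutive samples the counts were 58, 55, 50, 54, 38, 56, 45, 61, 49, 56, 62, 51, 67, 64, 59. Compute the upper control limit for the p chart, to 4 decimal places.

0.2504

p̄ = Σdᵢ / (k·n) = 825 / (15 × 300) = 0.18333
UCL = p̄ + 3·√(p̄(1−p̄)/n) = 0.18333 + 3 × √(0.18333×0.81667/300) = 0.18333 + 3 × 0.02234 = 0.25035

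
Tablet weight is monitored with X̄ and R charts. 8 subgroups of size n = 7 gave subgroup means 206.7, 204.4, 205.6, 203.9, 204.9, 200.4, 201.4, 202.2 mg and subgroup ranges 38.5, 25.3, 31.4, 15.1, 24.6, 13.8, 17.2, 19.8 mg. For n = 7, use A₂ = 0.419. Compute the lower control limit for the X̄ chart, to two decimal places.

X̄̄ = (206.7 + 204.4 + 205.6 + 203.9 + 204.9 + 200.4 + 201.4 + 202.2) / 8 = 1629.5000 / 8 = 203.6875
R̄ = (38.5 + 25.3 + 31.4 + 15.1 + 24.6 + 13.8 + 17.2 + 19.8) / 8 = 185.7000 / 8 = 23.2125
LCL = X̄̄ − A₂·R̄ = 203.6875 − 0.419 × 23.2125 = 193.9615

193.96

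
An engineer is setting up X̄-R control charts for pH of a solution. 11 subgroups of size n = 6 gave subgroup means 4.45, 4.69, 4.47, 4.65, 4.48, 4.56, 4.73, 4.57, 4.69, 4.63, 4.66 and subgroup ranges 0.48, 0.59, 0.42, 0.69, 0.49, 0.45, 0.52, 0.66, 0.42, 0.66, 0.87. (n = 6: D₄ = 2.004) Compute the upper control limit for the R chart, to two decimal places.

1.14

R̄ = (0.48 + 0.59 + 0.42 + 0.69 + 0.49 + 0.45 + 0.52 + 0.66 + 0.42 + 0.66 + 0.87) / 11 = 6.2500 / 11 = 0.5682
UCL_R = D₄·R̄ = 2.004 × 0.5682 = 1.1386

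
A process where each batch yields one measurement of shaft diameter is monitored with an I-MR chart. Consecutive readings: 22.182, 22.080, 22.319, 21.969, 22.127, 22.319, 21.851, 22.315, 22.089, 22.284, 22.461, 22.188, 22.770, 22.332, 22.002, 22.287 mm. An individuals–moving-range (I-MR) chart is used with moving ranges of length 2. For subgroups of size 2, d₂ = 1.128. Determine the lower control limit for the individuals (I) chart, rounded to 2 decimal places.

21.43

X̄ = (22.182 + 22.080 + 22.319 + 21.969 + 22.127 + 22.319 + 21.851 + 22.315 + 22.089 + 22.284 + 22.461 + 22.188 + 22.770 + 22.332 + 22.002 + 22.287) / 16 = 22.2234
Moving ranges: 0.102, 0.239, 0.350, 0.158, 0.192, 0.468, 0.464, 0.226, 0.195, 0.177, 0.273, 0.582, 0.438, 0.330, 0.285; M̄R̄ = 4.4790 / 15 = 0.2986
LCL = X̄ − 3·M̄R̄/d₂ = 22.2234 − 3 × 0.2986 / 1.128 = 21.4293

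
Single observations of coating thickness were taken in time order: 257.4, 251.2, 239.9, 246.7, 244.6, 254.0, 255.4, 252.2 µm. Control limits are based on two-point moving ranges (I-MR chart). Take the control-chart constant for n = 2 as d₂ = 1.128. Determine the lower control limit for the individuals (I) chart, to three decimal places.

X̄ = (257.4 + 251.2 + 239.9 + 246.7 + 244.6 + 254.0 + 255.4 + 252.2) / 8 = 250.1750
Moving ranges: 6.2, 11.3, 6.8, 2.1, 9.4, 1.4, 3.2; M̄R̄ = 40.4000 / 7 = 5.7714
LCL = X̄ − 3·M̄R̄/d₂ = 250.1750 − 3 × 5.7714 / 1.128 = 234.8255

234.825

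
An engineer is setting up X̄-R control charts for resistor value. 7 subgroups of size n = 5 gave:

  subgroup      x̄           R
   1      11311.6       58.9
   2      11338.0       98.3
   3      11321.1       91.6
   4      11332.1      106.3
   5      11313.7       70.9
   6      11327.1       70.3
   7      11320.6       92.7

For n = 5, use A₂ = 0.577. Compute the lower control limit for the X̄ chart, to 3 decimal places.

11274.907

X̄̄ = (11311.6 + 11338.0 + 11321.1 + 11332.1 + 11313.7 + 11327.1 + 11320.6) / 7 = 79264.2000 / 7 = 11323.4571
R̄ = (58.9 + 98.3 + 91.6 + 106.3 + 70.9 + 70.3 + 92.7) / 7 = 589.0000 / 7 = 84.1429
LCL = X̄̄ − A₂·R̄ = 11323.4571 − 0.577 × 84.1429 = 11274.9067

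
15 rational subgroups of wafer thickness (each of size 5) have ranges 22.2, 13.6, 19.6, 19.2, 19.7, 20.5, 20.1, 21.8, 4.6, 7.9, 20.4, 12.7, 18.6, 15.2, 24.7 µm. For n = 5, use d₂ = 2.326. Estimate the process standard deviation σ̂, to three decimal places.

7.475

R̄ = (22.2 + 13.6 + 19.6 + 19.2 + 19.7 + 20.5 + 20.1 + 21.8 + 4.6 + 7.9 + 20.4 + 12.7 + 18.6 + 15.2 + 24.7) / 15 = 17.3867
σ̂ = R̄ / d₂ = 17.3867 / 2.326 = 7.4749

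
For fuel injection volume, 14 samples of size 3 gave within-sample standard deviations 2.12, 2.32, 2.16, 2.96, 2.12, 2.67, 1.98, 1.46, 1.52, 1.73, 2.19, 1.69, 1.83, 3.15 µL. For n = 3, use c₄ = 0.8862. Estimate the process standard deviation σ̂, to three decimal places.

s̄ = (2.12 + 2.32 + 2.16 + 2.96 + 2.12 + 2.67 + 1.98 + 1.46 + 1.52 + 1.73 + 2.19 + 1.69 + 1.83 + 3.15) / 14 = 2.1357
σ̂ = s̄ / c₄ = 2.1357 / 0.8862 = 2.4100

2.410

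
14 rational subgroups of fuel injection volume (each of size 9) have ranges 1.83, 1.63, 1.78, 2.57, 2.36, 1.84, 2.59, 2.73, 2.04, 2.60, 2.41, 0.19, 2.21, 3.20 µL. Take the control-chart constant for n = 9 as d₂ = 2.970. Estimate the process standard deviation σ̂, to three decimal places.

0.721

R̄ = (1.83 + 1.63 + 1.78 + 2.57 + 2.36 + 1.84 + 2.59 + 2.73 + 2.04 + 2.60 + 2.41 + 0.19 + 2.21 + 3.20) / 14 = 2.1414
σ̂ = R̄ / d₂ = 2.1414 / 2.970 = 0.7210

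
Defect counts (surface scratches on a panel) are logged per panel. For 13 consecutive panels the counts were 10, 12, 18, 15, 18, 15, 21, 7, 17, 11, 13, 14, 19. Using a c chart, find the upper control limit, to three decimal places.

26.084

c̄ = (10 + 12 + 18 + 15 + 18 + 15 + 21 + 7 + 17 + 11 + 13 + 14 + 19) / 13 = 190 / 13 = 14.6154
UCL = c̄ + 3√c̄ = 14.6154 + 3 × √14.6154 = 14.6154 + 3 × 3.8230 = 26.0844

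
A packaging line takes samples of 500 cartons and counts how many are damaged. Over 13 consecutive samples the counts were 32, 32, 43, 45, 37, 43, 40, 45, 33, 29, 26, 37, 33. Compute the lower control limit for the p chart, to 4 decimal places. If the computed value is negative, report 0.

0.0382

p̄ = Σdᵢ / (k·n) = 475 / (13 × 500) = 0.07308
LCL = p̄ − 3·√(p̄(1−p̄)/n) = 0.07308 − 3 × 0.01164 = 0.03816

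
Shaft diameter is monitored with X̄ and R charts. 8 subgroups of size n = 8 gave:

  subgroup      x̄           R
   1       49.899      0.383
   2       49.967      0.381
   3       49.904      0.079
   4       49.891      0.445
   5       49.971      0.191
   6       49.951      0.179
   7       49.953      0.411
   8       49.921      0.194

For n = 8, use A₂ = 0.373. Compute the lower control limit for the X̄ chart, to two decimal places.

X̄̄ = (49.899 + 49.967 + 49.904 + 49.891 + 49.971 + 49.951 + 49.953 + 49.921) / 8 = 399.4570 / 8 = 49.9321
R̄ = (0.383 + 0.381 + 0.079 + 0.445 + 0.191 + 0.179 + 0.411 + 0.194) / 8 = 2.2630 / 8 = 0.2829
LCL = X̄̄ − A₂·R̄ = 49.9321 − 0.373 × 0.2829 = 49.8266

49.83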